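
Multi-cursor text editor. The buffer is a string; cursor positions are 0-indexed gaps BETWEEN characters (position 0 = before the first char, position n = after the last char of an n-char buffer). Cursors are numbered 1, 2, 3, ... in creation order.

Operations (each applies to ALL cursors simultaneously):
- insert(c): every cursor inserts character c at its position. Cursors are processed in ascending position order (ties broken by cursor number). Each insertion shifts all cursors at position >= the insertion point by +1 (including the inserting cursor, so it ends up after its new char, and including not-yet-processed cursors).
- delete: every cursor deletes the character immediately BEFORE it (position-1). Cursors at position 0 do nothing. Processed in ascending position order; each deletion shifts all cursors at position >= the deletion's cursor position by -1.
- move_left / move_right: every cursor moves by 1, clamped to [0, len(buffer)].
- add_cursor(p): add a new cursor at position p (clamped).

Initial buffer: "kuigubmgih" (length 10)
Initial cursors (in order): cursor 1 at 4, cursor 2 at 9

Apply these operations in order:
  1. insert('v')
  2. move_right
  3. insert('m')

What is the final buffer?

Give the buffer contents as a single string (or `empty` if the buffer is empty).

Answer: kuigvumbmgivhm

Derivation:
After op 1 (insert('v')): buffer="kuigvubmgivh" (len 12), cursors c1@5 c2@11, authorship ....1.....2.
After op 2 (move_right): buffer="kuigvubmgivh" (len 12), cursors c1@6 c2@12, authorship ....1.....2.
After op 3 (insert('m')): buffer="kuigvumbmgivhm" (len 14), cursors c1@7 c2@14, authorship ....1.1....2.2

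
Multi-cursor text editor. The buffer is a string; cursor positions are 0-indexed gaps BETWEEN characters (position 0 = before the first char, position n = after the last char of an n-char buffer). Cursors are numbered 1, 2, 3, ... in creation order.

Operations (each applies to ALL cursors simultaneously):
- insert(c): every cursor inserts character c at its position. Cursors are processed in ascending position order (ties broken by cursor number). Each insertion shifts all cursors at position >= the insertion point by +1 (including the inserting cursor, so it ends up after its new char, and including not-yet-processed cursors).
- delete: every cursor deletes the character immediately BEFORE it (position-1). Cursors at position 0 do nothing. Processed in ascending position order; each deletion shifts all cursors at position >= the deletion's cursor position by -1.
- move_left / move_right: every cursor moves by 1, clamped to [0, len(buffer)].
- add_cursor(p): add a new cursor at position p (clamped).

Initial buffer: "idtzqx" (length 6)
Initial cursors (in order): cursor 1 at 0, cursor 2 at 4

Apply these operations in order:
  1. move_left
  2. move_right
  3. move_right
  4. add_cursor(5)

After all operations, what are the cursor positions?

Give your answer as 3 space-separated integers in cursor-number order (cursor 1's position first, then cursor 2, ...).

Answer: 2 5 5

Derivation:
After op 1 (move_left): buffer="idtzqx" (len 6), cursors c1@0 c2@3, authorship ......
After op 2 (move_right): buffer="idtzqx" (len 6), cursors c1@1 c2@4, authorship ......
After op 3 (move_right): buffer="idtzqx" (len 6), cursors c1@2 c2@5, authorship ......
After op 4 (add_cursor(5)): buffer="idtzqx" (len 6), cursors c1@2 c2@5 c3@5, authorship ......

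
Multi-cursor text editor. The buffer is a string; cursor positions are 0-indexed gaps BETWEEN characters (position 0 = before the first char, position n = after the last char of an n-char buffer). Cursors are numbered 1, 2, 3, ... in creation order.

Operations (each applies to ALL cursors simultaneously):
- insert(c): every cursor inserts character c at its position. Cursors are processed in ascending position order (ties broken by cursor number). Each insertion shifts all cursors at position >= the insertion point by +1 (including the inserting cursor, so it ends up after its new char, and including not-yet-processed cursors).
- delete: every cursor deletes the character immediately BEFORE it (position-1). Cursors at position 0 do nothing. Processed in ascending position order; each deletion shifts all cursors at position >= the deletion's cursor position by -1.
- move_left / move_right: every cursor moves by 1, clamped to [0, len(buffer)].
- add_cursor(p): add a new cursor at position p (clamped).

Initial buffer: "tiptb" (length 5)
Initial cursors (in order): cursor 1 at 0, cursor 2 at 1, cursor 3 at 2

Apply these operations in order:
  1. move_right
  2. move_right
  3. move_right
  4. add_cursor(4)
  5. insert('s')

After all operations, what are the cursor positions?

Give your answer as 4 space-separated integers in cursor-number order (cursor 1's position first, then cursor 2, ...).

After op 1 (move_right): buffer="tiptb" (len 5), cursors c1@1 c2@2 c3@3, authorship .....
After op 2 (move_right): buffer="tiptb" (len 5), cursors c1@2 c2@3 c3@4, authorship .....
After op 3 (move_right): buffer="tiptb" (len 5), cursors c1@3 c2@4 c3@5, authorship .....
After op 4 (add_cursor(4)): buffer="tiptb" (len 5), cursors c1@3 c2@4 c4@4 c3@5, authorship .....
After op 5 (insert('s')): buffer="tipstssbs" (len 9), cursors c1@4 c2@7 c4@7 c3@9, authorship ...1.24.3

Answer: 4 7 9 7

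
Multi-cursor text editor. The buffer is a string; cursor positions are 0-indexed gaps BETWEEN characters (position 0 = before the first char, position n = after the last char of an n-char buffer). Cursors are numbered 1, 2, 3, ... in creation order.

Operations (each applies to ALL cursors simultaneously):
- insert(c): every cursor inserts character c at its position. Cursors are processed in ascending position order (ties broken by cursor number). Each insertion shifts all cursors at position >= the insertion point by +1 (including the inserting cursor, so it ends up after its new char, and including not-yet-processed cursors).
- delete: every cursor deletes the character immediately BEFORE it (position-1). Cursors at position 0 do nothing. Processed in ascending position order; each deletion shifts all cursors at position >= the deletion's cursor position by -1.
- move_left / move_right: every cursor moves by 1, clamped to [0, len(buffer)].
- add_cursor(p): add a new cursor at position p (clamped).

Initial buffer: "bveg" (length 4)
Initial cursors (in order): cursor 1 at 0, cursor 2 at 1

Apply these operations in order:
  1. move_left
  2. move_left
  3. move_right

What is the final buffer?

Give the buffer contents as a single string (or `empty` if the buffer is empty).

After op 1 (move_left): buffer="bveg" (len 4), cursors c1@0 c2@0, authorship ....
After op 2 (move_left): buffer="bveg" (len 4), cursors c1@0 c2@0, authorship ....
After op 3 (move_right): buffer="bveg" (len 4), cursors c1@1 c2@1, authorship ....

Answer: bveg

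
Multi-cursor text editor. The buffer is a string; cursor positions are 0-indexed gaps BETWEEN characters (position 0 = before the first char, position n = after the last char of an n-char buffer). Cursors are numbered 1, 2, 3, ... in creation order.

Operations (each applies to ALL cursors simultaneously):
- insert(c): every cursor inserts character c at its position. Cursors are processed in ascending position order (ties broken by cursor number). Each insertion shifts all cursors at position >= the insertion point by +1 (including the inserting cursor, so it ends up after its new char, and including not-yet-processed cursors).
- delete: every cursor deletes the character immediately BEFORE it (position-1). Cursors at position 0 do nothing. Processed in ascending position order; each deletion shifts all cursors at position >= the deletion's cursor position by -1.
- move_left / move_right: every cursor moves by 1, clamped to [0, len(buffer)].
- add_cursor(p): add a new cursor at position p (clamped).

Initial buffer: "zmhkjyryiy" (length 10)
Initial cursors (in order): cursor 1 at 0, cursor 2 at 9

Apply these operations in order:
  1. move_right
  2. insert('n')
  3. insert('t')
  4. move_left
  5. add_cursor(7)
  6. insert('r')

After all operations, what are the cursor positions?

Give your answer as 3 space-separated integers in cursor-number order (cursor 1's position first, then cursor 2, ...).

Answer: 3 16 9

Derivation:
After op 1 (move_right): buffer="zmhkjyryiy" (len 10), cursors c1@1 c2@10, authorship ..........
After op 2 (insert('n')): buffer="znmhkjyryiyn" (len 12), cursors c1@2 c2@12, authorship .1.........2
After op 3 (insert('t')): buffer="zntmhkjyryiynt" (len 14), cursors c1@3 c2@14, authorship .11.........22
After op 4 (move_left): buffer="zntmhkjyryiynt" (len 14), cursors c1@2 c2@13, authorship .11.........22
After op 5 (add_cursor(7)): buffer="zntmhkjyryiynt" (len 14), cursors c1@2 c3@7 c2@13, authorship .11.........22
After op 6 (insert('r')): buffer="znrtmhkjryryiynrt" (len 17), cursors c1@3 c3@9 c2@16, authorship .111....3.....222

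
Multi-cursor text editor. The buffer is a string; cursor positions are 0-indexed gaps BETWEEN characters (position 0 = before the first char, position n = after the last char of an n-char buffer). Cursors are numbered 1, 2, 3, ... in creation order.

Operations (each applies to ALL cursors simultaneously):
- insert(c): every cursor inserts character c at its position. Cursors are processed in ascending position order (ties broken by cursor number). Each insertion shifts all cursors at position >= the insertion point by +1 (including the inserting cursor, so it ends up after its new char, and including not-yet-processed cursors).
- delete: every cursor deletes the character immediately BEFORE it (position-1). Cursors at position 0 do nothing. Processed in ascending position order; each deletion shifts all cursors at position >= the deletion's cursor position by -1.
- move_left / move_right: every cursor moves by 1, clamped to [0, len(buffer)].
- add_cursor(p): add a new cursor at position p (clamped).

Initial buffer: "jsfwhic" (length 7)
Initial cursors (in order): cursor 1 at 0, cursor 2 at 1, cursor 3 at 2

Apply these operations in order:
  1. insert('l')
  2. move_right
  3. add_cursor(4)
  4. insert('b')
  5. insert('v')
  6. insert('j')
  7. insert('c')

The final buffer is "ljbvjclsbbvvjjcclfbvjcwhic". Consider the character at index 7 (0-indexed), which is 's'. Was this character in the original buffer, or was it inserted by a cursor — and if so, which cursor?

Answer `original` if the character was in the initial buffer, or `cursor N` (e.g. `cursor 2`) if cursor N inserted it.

After op 1 (insert('l')): buffer="ljlslfwhic" (len 10), cursors c1@1 c2@3 c3@5, authorship 1.2.3.....
After op 2 (move_right): buffer="ljlslfwhic" (len 10), cursors c1@2 c2@4 c3@6, authorship 1.2.3.....
After op 3 (add_cursor(4)): buffer="ljlslfwhic" (len 10), cursors c1@2 c2@4 c4@4 c3@6, authorship 1.2.3.....
After op 4 (insert('b')): buffer="ljblsbblfbwhic" (len 14), cursors c1@3 c2@7 c4@7 c3@10, authorship 1.12.243.3....
After op 5 (insert('v')): buffer="ljbvlsbbvvlfbvwhic" (len 18), cursors c1@4 c2@10 c4@10 c3@14, authorship 1.112.24243.33....
After op 6 (insert('j')): buffer="ljbvjlsbbvvjjlfbvjwhic" (len 22), cursors c1@5 c2@13 c4@13 c3@18, authorship 1.1112.2424243.333....
After op 7 (insert('c')): buffer="ljbvjclsbbvvjjcclfbvjcwhic" (len 26), cursors c1@6 c2@16 c4@16 c3@22, authorship 1.11112.242424243.3333....
Authorship (.=original, N=cursor N): 1 . 1 1 1 1 2 . 2 4 2 4 2 4 2 4 3 . 3 3 3 3 . . . .
Index 7: author = original

Answer: original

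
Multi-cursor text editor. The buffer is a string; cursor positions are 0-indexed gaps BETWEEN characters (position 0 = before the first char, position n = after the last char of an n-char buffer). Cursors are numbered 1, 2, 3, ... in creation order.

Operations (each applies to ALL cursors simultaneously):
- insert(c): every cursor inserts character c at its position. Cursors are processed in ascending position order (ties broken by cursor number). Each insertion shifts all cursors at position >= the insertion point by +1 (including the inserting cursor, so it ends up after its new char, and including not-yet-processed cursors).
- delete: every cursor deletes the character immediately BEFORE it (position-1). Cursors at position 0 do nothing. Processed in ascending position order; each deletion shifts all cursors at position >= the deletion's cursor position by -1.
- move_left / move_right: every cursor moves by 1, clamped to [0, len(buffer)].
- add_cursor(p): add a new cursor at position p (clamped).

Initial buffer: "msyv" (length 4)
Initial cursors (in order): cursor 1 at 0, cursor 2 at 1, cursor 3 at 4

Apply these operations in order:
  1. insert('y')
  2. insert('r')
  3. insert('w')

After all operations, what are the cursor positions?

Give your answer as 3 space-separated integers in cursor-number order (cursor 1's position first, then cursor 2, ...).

Answer: 3 7 13

Derivation:
After op 1 (insert('y')): buffer="ymysyvy" (len 7), cursors c1@1 c2@3 c3@7, authorship 1.2...3
After op 2 (insert('r')): buffer="yrmyrsyvyr" (len 10), cursors c1@2 c2@5 c3@10, authorship 11.22...33
After op 3 (insert('w')): buffer="yrwmyrwsyvyrw" (len 13), cursors c1@3 c2@7 c3@13, authorship 111.222...333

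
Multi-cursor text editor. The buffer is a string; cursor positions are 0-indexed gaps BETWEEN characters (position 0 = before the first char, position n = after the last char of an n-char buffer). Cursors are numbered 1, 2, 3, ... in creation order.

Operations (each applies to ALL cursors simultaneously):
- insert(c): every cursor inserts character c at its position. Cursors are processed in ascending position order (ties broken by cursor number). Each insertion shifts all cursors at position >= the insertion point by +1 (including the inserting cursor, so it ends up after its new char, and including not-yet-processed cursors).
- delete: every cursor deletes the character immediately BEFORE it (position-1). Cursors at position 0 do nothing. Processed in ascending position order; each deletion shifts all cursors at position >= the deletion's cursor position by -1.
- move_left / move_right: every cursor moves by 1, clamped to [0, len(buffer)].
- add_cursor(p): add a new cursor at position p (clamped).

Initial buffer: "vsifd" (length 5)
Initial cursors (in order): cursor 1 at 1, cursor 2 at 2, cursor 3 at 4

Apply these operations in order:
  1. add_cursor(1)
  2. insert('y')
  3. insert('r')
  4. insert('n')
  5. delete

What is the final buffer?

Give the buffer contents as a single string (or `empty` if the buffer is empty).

Answer: vyyrrsyrifyrd

Derivation:
After op 1 (add_cursor(1)): buffer="vsifd" (len 5), cursors c1@1 c4@1 c2@2 c3@4, authorship .....
After op 2 (insert('y')): buffer="vyysyifyd" (len 9), cursors c1@3 c4@3 c2@5 c3@8, authorship .14.2..3.
After op 3 (insert('r')): buffer="vyyrrsyrifyrd" (len 13), cursors c1@5 c4@5 c2@8 c3@12, authorship .1414.22..33.
After op 4 (insert('n')): buffer="vyyrrnnsyrnifyrnd" (len 17), cursors c1@7 c4@7 c2@11 c3@16, authorship .141414.222..333.
After op 5 (delete): buffer="vyyrrsyrifyrd" (len 13), cursors c1@5 c4@5 c2@8 c3@12, authorship .1414.22..33.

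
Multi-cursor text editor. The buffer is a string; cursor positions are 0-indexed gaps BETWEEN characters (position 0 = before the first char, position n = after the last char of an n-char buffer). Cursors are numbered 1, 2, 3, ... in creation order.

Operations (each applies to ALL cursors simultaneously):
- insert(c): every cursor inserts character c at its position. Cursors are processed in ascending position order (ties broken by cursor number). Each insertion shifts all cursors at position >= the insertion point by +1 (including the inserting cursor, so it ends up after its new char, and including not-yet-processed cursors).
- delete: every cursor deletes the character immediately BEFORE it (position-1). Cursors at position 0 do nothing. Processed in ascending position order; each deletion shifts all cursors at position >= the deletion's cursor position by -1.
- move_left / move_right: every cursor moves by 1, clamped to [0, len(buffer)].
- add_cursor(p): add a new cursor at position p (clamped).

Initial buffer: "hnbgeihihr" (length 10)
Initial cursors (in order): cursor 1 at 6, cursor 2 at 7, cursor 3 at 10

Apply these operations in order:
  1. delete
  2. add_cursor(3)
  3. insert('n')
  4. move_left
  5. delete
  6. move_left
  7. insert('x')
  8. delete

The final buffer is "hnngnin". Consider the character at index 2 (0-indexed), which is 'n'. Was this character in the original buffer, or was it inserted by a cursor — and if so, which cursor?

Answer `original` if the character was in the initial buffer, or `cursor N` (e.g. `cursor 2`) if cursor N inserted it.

After op 1 (delete): buffer="hnbgeih" (len 7), cursors c1@5 c2@5 c3@7, authorship .......
After op 2 (add_cursor(3)): buffer="hnbgeih" (len 7), cursors c4@3 c1@5 c2@5 c3@7, authorship .......
After op 3 (insert('n')): buffer="hnbngennihn" (len 11), cursors c4@4 c1@8 c2@8 c3@11, authorship ...4..12..3
After op 4 (move_left): buffer="hnbngennihn" (len 11), cursors c4@3 c1@7 c2@7 c3@10, authorship ...4..12..3
After op 5 (delete): buffer="hnngnin" (len 7), cursors c4@2 c1@4 c2@4 c3@6, authorship ..4.2.3
After op 6 (move_left): buffer="hnngnin" (len 7), cursors c4@1 c1@3 c2@3 c3@5, authorship ..4.2.3
After op 7 (insert('x')): buffer="hxnnxxgnxin" (len 11), cursors c4@2 c1@6 c2@6 c3@9, authorship .4.412.23.3
After op 8 (delete): buffer="hnngnin" (len 7), cursors c4@1 c1@3 c2@3 c3@5, authorship ..4.2.3
Authorship (.=original, N=cursor N): . . 4 . 2 . 3
Index 2: author = 4

Answer: cursor 4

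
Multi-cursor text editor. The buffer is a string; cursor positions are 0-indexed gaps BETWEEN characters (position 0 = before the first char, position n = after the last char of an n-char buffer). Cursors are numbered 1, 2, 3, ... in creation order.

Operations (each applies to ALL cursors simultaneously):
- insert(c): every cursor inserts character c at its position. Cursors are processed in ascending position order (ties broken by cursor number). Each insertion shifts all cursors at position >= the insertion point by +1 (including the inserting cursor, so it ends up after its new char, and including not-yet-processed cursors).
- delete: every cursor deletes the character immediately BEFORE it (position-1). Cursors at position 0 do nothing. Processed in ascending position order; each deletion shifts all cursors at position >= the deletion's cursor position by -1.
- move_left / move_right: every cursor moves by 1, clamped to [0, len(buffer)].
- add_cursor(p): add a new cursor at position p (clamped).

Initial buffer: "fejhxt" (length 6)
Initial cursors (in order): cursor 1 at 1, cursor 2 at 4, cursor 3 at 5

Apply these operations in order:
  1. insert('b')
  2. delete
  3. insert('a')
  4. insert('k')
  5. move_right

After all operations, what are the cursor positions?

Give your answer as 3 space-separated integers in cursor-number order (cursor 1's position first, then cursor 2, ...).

After op 1 (insert('b')): buffer="fbejhbxbt" (len 9), cursors c1@2 c2@6 c3@8, authorship .1...2.3.
After op 2 (delete): buffer="fejhxt" (len 6), cursors c1@1 c2@4 c3@5, authorship ......
After op 3 (insert('a')): buffer="faejhaxat" (len 9), cursors c1@2 c2@6 c3@8, authorship .1...2.3.
After op 4 (insert('k')): buffer="fakejhakxakt" (len 12), cursors c1@3 c2@8 c3@11, authorship .11...22.33.
After op 5 (move_right): buffer="fakejhakxakt" (len 12), cursors c1@4 c2@9 c3@12, authorship .11...22.33.

Answer: 4 9 12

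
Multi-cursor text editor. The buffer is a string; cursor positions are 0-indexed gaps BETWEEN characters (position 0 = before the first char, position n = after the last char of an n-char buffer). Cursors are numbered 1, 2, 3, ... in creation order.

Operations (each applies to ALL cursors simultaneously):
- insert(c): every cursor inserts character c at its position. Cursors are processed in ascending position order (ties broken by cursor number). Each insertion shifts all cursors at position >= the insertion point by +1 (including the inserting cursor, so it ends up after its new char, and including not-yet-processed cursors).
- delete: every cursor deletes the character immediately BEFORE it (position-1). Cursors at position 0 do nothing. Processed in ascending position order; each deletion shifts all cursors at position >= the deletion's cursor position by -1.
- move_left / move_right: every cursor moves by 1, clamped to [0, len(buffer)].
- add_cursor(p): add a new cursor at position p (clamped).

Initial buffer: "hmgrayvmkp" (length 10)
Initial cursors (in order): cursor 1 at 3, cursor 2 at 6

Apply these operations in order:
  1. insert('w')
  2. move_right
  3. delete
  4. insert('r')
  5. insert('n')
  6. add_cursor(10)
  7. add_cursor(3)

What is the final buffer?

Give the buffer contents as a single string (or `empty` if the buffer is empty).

After op 1 (insert('w')): buffer="hmgwraywvmkp" (len 12), cursors c1@4 c2@8, authorship ...1...2....
After op 2 (move_right): buffer="hmgwraywvmkp" (len 12), cursors c1@5 c2@9, authorship ...1...2....
After op 3 (delete): buffer="hmgwaywmkp" (len 10), cursors c1@4 c2@7, authorship ...1..2...
After op 4 (insert('r')): buffer="hmgwraywrmkp" (len 12), cursors c1@5 c2@9, authorship ...11..22...
After op 5 (insert('n')): buffer="hmgwrnaywrnmkp" (len 14), cursors c1@6 c2@11, authorship ...111..222...
After op 6 (add_cursor(10)): buffer="hmgwrnaywrnmkp" (len 14), cursors c1@6 c3@10 c2@11, authorship ...111..222...
After op 7 (add_cursor(3)): buffer="hmgwrnaywrnmkp" (len 14), cursors c4@3 c1@6 c3@10 c2@11, authorship ...111..222...

Answer: hmgwrnaywrnmkp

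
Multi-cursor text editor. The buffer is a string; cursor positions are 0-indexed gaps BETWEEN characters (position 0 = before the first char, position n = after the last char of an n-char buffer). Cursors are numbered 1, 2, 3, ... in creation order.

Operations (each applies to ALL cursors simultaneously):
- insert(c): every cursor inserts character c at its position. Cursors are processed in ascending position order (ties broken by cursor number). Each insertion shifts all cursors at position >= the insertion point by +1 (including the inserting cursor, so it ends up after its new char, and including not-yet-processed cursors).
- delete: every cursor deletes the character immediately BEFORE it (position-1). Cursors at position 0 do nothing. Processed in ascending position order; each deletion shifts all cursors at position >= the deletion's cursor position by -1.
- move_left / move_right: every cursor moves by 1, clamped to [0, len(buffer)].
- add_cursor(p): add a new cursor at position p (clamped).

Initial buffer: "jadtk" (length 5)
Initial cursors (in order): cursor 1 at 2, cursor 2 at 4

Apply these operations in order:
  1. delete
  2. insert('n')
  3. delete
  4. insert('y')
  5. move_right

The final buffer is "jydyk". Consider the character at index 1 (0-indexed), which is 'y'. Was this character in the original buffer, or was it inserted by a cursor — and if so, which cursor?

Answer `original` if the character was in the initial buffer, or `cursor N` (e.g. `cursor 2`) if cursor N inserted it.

Answer: cursor 1

Derivation:
After op 1 (delete): buffer="jdk" (len 3), cursors c1@1 c2@2, authorship ...
After op 2 (insert('n')): buffer="jndnk" (len 5), cursors c1@2 c2@4, authorship .1.2.
After op 3 (delete): buffer="jdk" (len 3), cursors c1@1 c2@2, authorship ...
After op 4 (insert('y')): buffer="jydyk" (len 5), cursors c1@2 c2@4, authorship .1.2.
After op 5 (move_right): buffer="jydyk" (len 5), cursors c1@3 c2@5, authorship .1.2.
Authorship (.=original, N=cursor N): . 1 . 2 .
Index 1: author = 1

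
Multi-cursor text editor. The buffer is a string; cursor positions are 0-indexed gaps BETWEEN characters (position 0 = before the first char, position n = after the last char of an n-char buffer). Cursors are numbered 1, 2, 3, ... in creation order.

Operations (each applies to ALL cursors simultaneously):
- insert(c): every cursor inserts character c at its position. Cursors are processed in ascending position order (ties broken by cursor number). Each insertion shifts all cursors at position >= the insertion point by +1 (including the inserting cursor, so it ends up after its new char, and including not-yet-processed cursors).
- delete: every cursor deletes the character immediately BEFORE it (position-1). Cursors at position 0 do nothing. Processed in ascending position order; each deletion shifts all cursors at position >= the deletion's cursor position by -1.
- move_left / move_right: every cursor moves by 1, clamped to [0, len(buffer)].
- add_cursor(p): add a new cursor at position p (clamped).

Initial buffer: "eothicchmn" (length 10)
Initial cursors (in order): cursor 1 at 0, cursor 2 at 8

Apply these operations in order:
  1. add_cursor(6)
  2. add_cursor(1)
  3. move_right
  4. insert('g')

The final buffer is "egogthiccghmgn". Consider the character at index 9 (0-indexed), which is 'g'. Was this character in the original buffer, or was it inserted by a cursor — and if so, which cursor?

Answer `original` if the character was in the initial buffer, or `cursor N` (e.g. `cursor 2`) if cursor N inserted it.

Answer: cursor 3

Derivation:
After op 1 (add_cursor(6)): buffer="eothicchmn" (len 10), cursors c1@0 c3@6 c2@8, authorship ..........
After op 2 (add_cursor(1)): buffer="eothicchmn" (len 10), cursors c1@0 c4@1 c3@6 c2@8, authorship ..........
After op 3 (move_right): buffer="eothicchmn" (len 10), cursors c1@1 c4@2 c3@7 c2@9, authorship ..........
After op 4 (insert('g')): buffer="egogthiccghmgn" (len 14), cursors c1@2 c4@4 c3@10 c2@13, authorship .1.4.....3..2.
Authorship (.=original, N=cursor N): . 1 . 4 . . . . . 3 . . 2 .
Index 9: author = 3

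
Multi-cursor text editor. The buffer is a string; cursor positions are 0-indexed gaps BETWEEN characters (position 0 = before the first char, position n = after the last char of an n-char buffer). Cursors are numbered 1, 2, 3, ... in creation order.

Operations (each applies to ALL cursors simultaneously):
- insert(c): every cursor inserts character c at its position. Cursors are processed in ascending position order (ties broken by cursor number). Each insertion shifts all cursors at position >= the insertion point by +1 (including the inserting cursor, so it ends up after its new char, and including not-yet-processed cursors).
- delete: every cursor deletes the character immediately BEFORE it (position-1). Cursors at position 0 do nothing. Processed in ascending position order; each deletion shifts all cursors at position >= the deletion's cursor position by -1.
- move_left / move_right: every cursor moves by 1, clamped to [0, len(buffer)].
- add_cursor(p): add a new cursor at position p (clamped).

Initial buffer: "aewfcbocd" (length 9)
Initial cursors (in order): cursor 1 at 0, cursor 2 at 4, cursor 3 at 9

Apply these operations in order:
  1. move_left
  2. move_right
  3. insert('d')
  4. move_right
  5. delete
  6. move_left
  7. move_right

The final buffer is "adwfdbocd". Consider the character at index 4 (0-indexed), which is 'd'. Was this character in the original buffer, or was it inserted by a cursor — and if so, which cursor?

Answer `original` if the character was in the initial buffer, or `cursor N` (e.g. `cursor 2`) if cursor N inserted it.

After op 1 (move_left): buffer="aewfcbocd" (len 9), cursors c1@0 c2@3 c3@8, authorship .........
After op 2 (move_right): buffer="aewfcbocd" (len 9), cursors c1@1 c2@4 c3@9, authorship .........
After op 3 (insert('d')): buffer="adewfdcbocdd" (len 12), cursors c1@2 c2@6 c3@12, authorship .1...2.....3
After op 4 (move_right): buffer="adewfdcbocdd" (len 12), cursors c1@3 c2@7 c3@12, authorship .1...2.....3
After op 5 (delete): buffer="adwfdbocd" (len 9), cursors c1@2 c2@5 c3@9, authorship .1..2....
After op 6 (move_left): buffer="adwfdbocd" (len 9), cursors c1@1 c2@4 c3@8, authorship .1..2....
After op 7 (move_right): buffer="adwfdbocd" (len 9), cursors c1@2 c2@5 c3@9, authorship .1..2....
Authorship (.=original, N=cursor N): . 1 . . 2 . . . .
Index 4: author = 2

Answer: cursor 2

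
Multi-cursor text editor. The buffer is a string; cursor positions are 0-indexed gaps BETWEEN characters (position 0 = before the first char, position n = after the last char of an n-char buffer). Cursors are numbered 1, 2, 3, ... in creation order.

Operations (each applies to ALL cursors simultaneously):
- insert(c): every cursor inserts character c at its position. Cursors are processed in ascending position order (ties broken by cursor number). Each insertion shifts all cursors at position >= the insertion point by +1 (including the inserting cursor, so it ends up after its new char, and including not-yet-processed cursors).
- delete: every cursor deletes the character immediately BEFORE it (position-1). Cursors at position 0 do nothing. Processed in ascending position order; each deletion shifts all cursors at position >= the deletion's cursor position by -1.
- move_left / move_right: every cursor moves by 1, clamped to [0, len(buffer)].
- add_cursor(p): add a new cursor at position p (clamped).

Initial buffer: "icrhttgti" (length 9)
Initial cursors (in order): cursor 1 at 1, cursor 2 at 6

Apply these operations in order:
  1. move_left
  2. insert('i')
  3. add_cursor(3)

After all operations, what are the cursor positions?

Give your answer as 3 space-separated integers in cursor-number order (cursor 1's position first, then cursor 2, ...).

After op 1 (move_left): buffer="icrhttgti" (len 9), cursors c1@0 c2@5, authorship .........
After op 2 (insert('i')): buffer="iicrhtitgti" (len 11), cursors c1@1 c2@7, authorship 1.....2....
After op 3 (add_cursor(3)): buffer="iicrhtitgti" (len 11), cursors c1@1 c3@3 c2@7, authorship 1.....2....

Answer: 1 7 3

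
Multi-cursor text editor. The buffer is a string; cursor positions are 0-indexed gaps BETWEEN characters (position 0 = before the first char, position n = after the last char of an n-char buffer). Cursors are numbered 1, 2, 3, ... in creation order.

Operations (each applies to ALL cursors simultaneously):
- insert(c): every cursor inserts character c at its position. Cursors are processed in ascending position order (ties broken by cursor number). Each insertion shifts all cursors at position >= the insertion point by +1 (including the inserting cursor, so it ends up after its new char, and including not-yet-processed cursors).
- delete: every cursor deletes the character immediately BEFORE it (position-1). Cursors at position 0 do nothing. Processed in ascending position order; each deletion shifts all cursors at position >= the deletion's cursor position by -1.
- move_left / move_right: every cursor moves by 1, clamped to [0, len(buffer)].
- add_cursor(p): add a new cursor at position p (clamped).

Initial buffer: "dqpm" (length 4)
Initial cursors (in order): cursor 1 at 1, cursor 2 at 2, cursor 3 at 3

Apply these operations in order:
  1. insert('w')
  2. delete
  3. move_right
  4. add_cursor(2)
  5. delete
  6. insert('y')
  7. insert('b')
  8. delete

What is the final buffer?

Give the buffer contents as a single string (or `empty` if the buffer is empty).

Answer: yyyy

Derivation:
After op 1 (insert('w')): buffer="dwqwpwm" (len 7), cursors c1@2 c2@4 c3@6, authorship .1.2.3.
After op 2 (delete): buffer="dqpm" (len 4), cursors c1@1 c2@2 c3@3, authorship ....
After op 3 (move_right): buffer="dqpm" (len 4), cursors c1@2 c2@3 c3@4, authorship ....
After op 4 (add_cursor(2)): buffer="dqpm" (len 4), cursors c1@2 c4@2 c2@3 c3@4, authorship ....
After op 5 (delete): buffer="" (len 0), cursors c1@0 c2@0 c3@0 c4@0, authorship 
After op 6 (insert('y')): buffer="yyyy" (len 4), cursors c1@4 c2@4 c3@4 c4@4, authorship 1234
After op 7 (insert('b')): buffer="yyyybbbb" (len 8), cursors c1@8 c2@8 c3@8 c4@8, authorship 12341234
After op 8 (delete): buffer="yyyy" (len 4), cursors c1@4 c2@4 c3@4 c4@4, authorship 1234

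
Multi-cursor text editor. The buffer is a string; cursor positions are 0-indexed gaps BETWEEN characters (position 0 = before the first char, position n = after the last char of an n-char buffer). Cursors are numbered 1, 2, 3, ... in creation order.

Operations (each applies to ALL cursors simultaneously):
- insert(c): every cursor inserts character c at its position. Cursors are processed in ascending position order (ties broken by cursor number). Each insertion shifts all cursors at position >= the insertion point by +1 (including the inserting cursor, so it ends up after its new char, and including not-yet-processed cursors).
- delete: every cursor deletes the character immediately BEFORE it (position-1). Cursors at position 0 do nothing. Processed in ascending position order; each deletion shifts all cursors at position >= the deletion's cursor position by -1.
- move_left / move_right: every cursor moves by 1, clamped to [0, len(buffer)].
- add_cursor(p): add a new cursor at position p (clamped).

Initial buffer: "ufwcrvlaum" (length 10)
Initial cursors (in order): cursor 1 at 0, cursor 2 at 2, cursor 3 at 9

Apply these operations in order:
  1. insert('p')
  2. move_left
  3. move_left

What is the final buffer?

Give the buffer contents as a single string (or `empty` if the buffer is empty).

After op 1 (insert('p')): buffer="pufpwcrvlaupm" (len 13), cursors c1@1 c2@4 c3@12, authorship 1..2.......3.
After op 2 (move_left): buffer="pufpwcrvlaupm" (len 13), cursors c1@0 c2@3 c3@11, authorship 1..2.......3.
After op 3 (move_left): buffer="pufpwcrvlaupm" (len 13), cursors c1@0 c2@2 c3@10, authorship 1..2.......3.

Answer: pufpwcrvlaupm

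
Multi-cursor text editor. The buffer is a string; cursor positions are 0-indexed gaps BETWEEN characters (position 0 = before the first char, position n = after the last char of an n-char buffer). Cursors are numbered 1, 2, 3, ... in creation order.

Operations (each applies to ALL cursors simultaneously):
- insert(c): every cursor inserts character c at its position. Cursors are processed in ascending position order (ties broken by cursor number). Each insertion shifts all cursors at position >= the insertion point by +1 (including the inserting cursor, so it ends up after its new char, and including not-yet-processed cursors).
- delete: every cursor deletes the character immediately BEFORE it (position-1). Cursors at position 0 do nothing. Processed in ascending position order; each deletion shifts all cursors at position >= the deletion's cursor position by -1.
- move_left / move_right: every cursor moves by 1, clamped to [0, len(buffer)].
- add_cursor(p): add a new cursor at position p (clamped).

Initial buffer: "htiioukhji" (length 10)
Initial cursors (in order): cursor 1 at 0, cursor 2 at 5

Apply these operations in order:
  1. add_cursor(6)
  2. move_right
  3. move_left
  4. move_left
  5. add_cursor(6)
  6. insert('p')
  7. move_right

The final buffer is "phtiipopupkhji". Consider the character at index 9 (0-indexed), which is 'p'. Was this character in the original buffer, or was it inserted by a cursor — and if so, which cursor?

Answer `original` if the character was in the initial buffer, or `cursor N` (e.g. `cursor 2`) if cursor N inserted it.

After op 1 (add_cursor(6)): buffer="htiioukhji" (len 10), cursors c1@0 c2@5 c3@6, authorship ..........
After op 2 (move_right): buffer="htiioukhji" (len 10), cursors c1@1 c2@6 c3@7, authorship ..........
After op 3 (move_left): buffer="htiioukhji" (len 10), cursors c1@0 c2@5 c3@6, authorship ..........
After op 4 (move_left): buffer="htiioukhji" (len 10), cursors c1@0 c2@4 c3@5, authorship ..........
After op 5 (add_cursor(6)): buffer="htiioukhji" (len 10), cursors c1@0 c2@4 c3@5 c4@6, authorship ..........
After op 6 (insert('p')): buffer="phtiipopupkhji" (len 14), cursors c1@1 c2@6 c3@8 c4@10, authorship 1....2.3.4....
After op 7 (move_right): buffer="phtiipopupkhji" (len 14), cursors c1@2 c2@7 c3@9 c4@11, authorship 1....2.3.4....
Authorship (.=original, N=cursor N): 1 . . . . 2 . 3 . 4 . . . .
Index 9: author = 4

Answer: cursor 4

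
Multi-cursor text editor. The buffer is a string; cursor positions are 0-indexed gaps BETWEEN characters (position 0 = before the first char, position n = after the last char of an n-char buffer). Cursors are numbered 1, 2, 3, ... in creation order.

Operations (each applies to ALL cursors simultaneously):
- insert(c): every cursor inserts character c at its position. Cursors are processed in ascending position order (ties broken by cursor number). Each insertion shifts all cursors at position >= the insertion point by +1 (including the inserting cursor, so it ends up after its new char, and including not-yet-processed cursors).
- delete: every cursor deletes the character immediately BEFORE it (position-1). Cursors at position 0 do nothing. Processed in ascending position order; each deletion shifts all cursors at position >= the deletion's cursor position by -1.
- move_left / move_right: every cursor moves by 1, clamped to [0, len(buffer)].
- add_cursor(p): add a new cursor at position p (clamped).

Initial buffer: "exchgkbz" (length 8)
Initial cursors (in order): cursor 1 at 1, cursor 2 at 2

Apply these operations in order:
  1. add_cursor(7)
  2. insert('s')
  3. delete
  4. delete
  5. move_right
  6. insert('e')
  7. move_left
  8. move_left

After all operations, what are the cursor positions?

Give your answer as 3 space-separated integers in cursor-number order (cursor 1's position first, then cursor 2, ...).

Answer: 1 1 6

Derivation:
After op 1 (add_cursor(7)): buffer="exchgkbz" (len 8), cursors c1@1 c2@2 c3@7, authorship ........
After op 2 (insert('s')): buffer="esxschgkbsz" (len 11), cursors c1@2 c2@4 c3@10, authorship .1.2.....3.
After op 3 (delete): buffer="exchgkbz" (len 8), cursors c1@1 c2@2 c3@7, authorship ........
After op 4 (delete): buffer="chgkz" (len 5), cursors c1@0 c2@0 c3@4, authorship .....
After op 5 (move_right): buffer="chgkz" (len 5), cursors c1@1 c2@1 c3@5, authorship .....
After op 6 (insert('e')): buffer="ceehgkze" (len 8), cursors c1@3 c2@3 c3@8, authorship .12....3
After op 7 (move_left): buffer="ceehgkze" (len 8), cursors c1@2 c2@2 c3@7, authorship .12....3
After op 8 (move_left): buffer="ceehgkze" (len 8), cursors c1@1 c2@1 c3@6, authorship .12....3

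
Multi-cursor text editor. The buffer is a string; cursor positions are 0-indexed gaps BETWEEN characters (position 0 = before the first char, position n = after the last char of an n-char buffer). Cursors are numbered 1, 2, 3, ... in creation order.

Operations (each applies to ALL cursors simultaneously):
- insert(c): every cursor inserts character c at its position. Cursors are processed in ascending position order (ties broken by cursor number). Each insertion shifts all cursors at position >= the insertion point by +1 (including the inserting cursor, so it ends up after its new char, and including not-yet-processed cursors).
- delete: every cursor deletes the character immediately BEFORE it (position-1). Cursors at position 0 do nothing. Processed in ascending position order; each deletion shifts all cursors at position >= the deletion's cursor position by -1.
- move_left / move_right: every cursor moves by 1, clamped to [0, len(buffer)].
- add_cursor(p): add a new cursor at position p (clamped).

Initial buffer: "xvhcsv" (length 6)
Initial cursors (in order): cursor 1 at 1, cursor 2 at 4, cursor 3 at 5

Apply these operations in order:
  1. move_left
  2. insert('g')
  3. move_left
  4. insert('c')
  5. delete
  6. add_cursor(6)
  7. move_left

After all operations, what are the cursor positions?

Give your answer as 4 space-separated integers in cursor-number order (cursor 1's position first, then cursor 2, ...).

Answer: 0 3 5 5

Derivation:
After op 1 (move_left): buffer="xvhcsv" (len 6), cursors c1@0 c2@3 c3@4, authorship ......
After op 2 (insert('g')): buffer="gxvhgcgsv" (len 9), cursors c1@1 c2@5 c3@7, authorship 1...2.3..
After op 3 (move_left): buffer="gxvhgcgsv" (len 9), cursors c1@0 c2@4 c3@6, authorship 1...2.3..
After op 4 (insert('c')): buffer="cgxvhcgccgsv" (len 12), cursors c1@1 c2@6 c3@9, authorship 11...22.33..
After op 5 (delete): buffer="gxvhgcgsv" (len 9), cursors c1@0 c2@4 c3@6, authorship 1...2.3..
After op 6 (add_cursor(6)): buffer="gxvhgcgsv" (len 9), cursors c1@0 c2@4 c3@6 c4@6, authorship 1...2.3..
After op 7 (move_left): buffer="gxvhgcgsv" (len 9), cursors c1@0 c2@3 c3@5 c4@5, authorship 1...2.3..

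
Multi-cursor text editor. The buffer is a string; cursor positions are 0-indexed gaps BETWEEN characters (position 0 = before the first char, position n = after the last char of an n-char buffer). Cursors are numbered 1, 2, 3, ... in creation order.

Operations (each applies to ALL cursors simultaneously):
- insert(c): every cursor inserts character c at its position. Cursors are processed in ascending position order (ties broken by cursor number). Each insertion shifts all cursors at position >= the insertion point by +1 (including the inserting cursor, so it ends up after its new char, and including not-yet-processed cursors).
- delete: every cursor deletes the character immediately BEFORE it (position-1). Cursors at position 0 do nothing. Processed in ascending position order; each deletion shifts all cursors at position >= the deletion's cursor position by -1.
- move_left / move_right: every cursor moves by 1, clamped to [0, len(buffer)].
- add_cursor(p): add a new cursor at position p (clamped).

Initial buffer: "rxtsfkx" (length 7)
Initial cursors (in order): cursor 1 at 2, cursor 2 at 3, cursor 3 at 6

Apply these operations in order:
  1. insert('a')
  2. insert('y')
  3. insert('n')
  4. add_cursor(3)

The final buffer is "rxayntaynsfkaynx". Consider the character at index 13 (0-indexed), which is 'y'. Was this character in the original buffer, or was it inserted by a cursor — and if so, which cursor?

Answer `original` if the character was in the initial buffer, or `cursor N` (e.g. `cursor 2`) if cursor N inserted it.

Answer: cursor 3

Derivation:
After op 1 (insert('a')): buffer="rxatasfkax" (len 10), cursors c1@3 c2@5 c3@9, authorship ..1.2...3.
After op 2 (insert('y')): buffer="rxaytaysfkayx" (len 13), cursors c1@4 c2@7 c3@12, authorship ..11.22...33.
After op 3 (insert('n')): buffer="rxayntaynsfkaynx" (len 16), cursors c1@5 c2@9 c3@15, authorship ..111.222...333.
After op 4 (add_cursor(3)): buffer="rxayntaynsfkaynx" (len 16), cursors c4@3 c1@5 c2@9 c3@15, authorship ..111.222...333.
Authorship (.=original, N=cursor N): . . 1 1 1 . 2 2 2 . . . 3 3 3 .
Index 13: author = 3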